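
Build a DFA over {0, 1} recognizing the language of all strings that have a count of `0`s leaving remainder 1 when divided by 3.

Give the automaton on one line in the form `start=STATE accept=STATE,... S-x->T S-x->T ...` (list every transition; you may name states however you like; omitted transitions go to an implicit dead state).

Keep the running count of `0`s modulo 3: each `0` advances along the cycle A → B → C → A while other symbols loop. Accept at B.
A 3-state machine:
       0  1 
>  A   B  A 
 * B   C  B 
   C   A  C 
(> = start, * = accepting)

start=A accept=B A-0->B A-1->A B-0->C B-1->B C-0->A C-1->C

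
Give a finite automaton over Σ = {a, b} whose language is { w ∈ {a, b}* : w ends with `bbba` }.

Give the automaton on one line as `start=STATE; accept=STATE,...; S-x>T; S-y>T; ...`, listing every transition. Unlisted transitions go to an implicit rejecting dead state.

start=S0; accept=S4; S0-a>S0; S0-b>S1; S1-a>S0; S1-b>S2; S2-a>S0; S2-b>S3; S3-a>S4; S3-b>S3; S4-a>S0; S4-b>S1

Let each state record the length of the longest suffix of the input read so far that is also a prefix of `bbba`. S1 means the last symbol is `b`; S2 means the last 2 symbols are `bb`; S3 means the last 3 symbols are `bbb`; S4 means the last 4 symbols are `bbba`. Accept only at S4, where the string currently ends in `bbba`.
A 5-state machine:
        a   b  
>  S0   S0  S1 
   S1   S0  S2 
   S2   S0  S3 
   S3   S4  S3 
 * S4   S0  S1 
(> = start, * = accepting)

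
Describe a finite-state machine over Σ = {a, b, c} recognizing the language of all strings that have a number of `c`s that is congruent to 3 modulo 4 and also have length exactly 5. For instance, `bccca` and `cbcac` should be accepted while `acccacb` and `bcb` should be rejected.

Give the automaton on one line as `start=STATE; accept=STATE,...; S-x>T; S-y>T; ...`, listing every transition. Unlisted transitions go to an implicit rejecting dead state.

start=q0; accept=q12; q0-a>q1; q0-b>q1; q0-c>q2; q1-a>q3; q1-b>q3; q1-c>q4; q2-a>q4; q2-b>q4; q2-c>q5; q3-a>q6; q3-b>q6; q3-c>q7; q4-a>q7; q4-b>q7; q4-c>q8; q5-a>q8; q5-b>q8; q5-c>q9; q6-a>q6; q6-b>q6; q6-c>q6; q7-a>q6; q7-b>q6; q7-c>q10; q8-a>q10; q8-b>q10; q8-c>q11; q9-a>q11; q9-b>q11; q9-c>q6; q10-a>q6; q10-b>q6; q10-c>q12; q11-a>q12; q11-b>q12; q11-c>q6; q12-a>q6; q12-b>q6; q12-c>q6

Build one automaton per condition and run them in lockstep. The first has 4 states tracking the count of `c`s modulo 4; the second has 7 states tracking the input length, saturating at 6. A product state is a pair (one from each), accepting exactly when both do. Minimizing collapses redundant product states.
          a    b    c  
>  q0     q1   q1   q2 
   q1     q3   q3   q4 
   q2     q4   q4   q5 
   q3     q6   q6   q7 
   q4     q7   q7   q8 
   q5     q8   q8   q9 
   q6     q6   q6   q6 
   q7     q6   q6  q10 
   q8    q10  q10  q11 
   q9    q11  q11   q6 
   q10    q6   q6  q12 
   q11   q12  q12   q6 
 * q12    q6   q6   q6 
(> = start, * = accepting)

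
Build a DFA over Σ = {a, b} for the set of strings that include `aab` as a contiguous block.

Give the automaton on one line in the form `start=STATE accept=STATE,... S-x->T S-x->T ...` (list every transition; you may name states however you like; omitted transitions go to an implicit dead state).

start=q0 accept=q3 q0-a->q1 q0-b->q0 q1-a->q2 q1-b->q0 q2-a->q2 q2-b->q3 q3-a->q3 q3-b->q3

Track how much of `aab` has been matched so far: state q0 is no progress, q3 is the absorbing accept state reached once `aab` has occurred. Intermediate states record partial matches; on a mismatch, fall back to the longest reusable overlap.
With 4 states:
        a   b  
>  q0   q1  q0 
   q1   q2  q0 
   q2   q2  q3 
 * q3   q3  q3 
(> = start, * = accepting)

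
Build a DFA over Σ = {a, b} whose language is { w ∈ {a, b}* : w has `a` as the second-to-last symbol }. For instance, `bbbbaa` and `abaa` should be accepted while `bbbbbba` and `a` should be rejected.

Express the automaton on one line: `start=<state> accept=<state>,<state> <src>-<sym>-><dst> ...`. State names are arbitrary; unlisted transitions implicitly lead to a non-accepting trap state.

A DFA must remember the last 2 symbols (since which symbol is second-to-last isn't known until the input ends). Use one state per possible window of the last ≤2 symbols; accept from those whose window starts with `a`.
A 7-state machine:
        a   b  
>  s0   s1  s2 
   s1   s3  s4 
   s2   s5  s6 
 * s3   s3  s4 
 * s4   s5  s6 
   s5   s3  s4 
   s6   s5  s6 
(> = start, * = accepting)

start=s0 accept=s3,s4 s0-a->s1 s0-b->s2 s1-a->s3 s1-b->s4 s2-a->s5 s2-b->s6 s3-a->s3 s3-b->s4 s4-a->s5 s4-b->s6 s5-a->s3 s5-b->s4 s6-a->s5 s6-b->s6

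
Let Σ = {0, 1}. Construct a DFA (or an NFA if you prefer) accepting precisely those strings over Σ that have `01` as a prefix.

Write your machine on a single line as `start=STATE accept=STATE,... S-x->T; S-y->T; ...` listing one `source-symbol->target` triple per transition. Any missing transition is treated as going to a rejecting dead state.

Check the first 2 symbols one by one: s0 through s1 record how many have matched `01` so far; any wrong symbol goes to the dead state s3. After all 2 match we enter the accepting sink s2.
4 states suffice.
        0   1  
>  s0   s1  s3 
   s1   s3  s2 
 * s2   s2  s2 
   s3   s3  s3 
(> = start, * = accepting)

start=s0; accept=s2; s0-0->s1; s0-1->s3; s1-0->s3; s1-1->s2; s2-0->s2; s2-1->s2; s3-0->s3; s3-1->s3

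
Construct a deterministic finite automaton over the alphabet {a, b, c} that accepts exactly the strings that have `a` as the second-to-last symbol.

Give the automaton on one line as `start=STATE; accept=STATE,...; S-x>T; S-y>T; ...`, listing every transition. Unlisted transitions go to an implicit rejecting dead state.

Because acceptance depends on a position counted from the end, the machine has to buffer the most recent 2 symbols. Make each state the string of the last up-to-2 symbols read; on input `x` shift the window left and append `x`. Accept when the buffered window has length 2 and begins with `a`.
A 13-state machine:
          a    b    c  
>  S0     S1   S2   S3 
   S1     S4   S5   S6 
   S2     S7   S8   S9 
   S3    S10  S11  S12 
 * S4     S4   S5   S6 
 * S5     S7   S8   S9 
 * S6    S10  S11  S12 
   S7     S4   S5   S6 
   S8     S7   S8   S9 
   S9    S10  S11  S12 
   S10    S4   S5   S6 
   S11    S7   S8   S9 
   S12   S10  S11  S12 
(> = start, * = accepting)

start=S0; accept=S4,S5,S6; S0-a>S1; S0-b>S2; S0-c>S3; S1-a>S4; S1-b>S5; S1-c>S6; S2-a>S7; S2-b>S8; S2-c>S9; S3-a>S10; S3-b>S11; S3-c>S12; S4-a>S4; S4-b>S5; S4-c>S6; S5-a>S7; S5-b>S8; S5-c>S9; S6-a>S10; S6-b>S11; S6-c>S12; S7-a>S4; S7-b>S5; S7-c>S6; S8-a>S7; S8-b>S8; S8-c>S9; S9-a>S10; S9-b>S11; S9-c>S12; S10-a>S4; S10-b>S5; S10-c>S6; S11-a>S7; S11-b>S8; S11-c>S9; S12-a>S10; S12-b>S11; S12-c>S12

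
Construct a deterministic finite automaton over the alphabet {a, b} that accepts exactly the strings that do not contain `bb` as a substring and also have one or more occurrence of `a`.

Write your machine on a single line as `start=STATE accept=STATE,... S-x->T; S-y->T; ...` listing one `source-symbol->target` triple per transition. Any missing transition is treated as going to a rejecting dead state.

Build one automaton per condition and run them in lockstep. The first has 3 states tracking partial matches of the forbidden pattern `bb`; the second has 3 states tracking the count of `a`s, saturating at 2. A product state is a pair (one from each), accepting exactly when both do.
A 9-state machine:
        a   b  
>  S0   S1  S2 
 * S1   S3  S4 
   S2   S1  S5 
 * S3   S3  S6 
 * S4   S3  S7 
   S5   S7  S5 
 * S6   S3  S8 
   S7   S8  S7 
   S8   S8  S8 
(> = start, * = accepting)

start=S0; accept=S1,S3,S4,S6; S0-a->S1; S0-b->S2; S1-a->S3; S1-b->S4; S2-a->S1; S2-b->S5; S3-a->S3; S3-b->S6; S4-a->S3; S4-b->S7; S5-a->S7; S5-b->S5; S6-a->S3; S6-b->S8; S7-a->S8; S7-b->S7; S8-a->S8; S8-b->S8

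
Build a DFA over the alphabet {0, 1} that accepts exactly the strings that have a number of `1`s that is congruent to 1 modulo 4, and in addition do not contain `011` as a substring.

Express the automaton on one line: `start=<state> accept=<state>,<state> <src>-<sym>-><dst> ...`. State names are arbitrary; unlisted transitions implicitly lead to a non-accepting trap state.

start=A accept=C,D,E A-0->B A-1->C B-0->B B-1->D C-0->E C-1->F D-0->E D-1->G E-0->E E-1->H F-0->I F-1->J G-0->G G-1->G H-0->I H-1->G I-0->I I-1->K J-0->L J-1->A K-0->L K-1->G L-0->L L-1->M M-0->B M-1->G

Build one automaton per condition and run them in lockstep. One (4 states) tracks the count of `1`s modulo 4; the other (4 states) tracks partial matches of the forbidden pattern `011`. Each combined state is a pair, one component from each; accept when both components accept. After merging equivalent states the machine shrinks.
13 states suffice.
       0  1 
>  A   B  C 
   B   B  D 
 * C   E  F 
 * D   E  G 
 * E   E  H 
   F   I  J 
   G   G  G 
   H   I  G 
   I   I  K 
   J   L  A 
   K   L  G 
   L   L  M 
   M   B  G 
(> = start, * = accepting)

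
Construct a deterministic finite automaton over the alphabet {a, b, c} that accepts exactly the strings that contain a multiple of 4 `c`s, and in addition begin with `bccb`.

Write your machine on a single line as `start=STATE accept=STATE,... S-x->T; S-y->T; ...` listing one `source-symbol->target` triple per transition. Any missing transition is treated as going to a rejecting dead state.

start=s0; accept=s10; s0-a->s1; s0-b->s2; s0-c->s3; s1-a->s1; s1-b->s1; s1-c->s3; s2-a->s1; s2-b->s1; s2-c->s4; s3-a->s3; s3-b->s3; s3-c->s5; s4-a->s3; s4-b->s3; s4-c->s6; s5-a->s5; s5-b->s5; s5-c->s7; s6-a->s5; s6-b->s8; s6-c->s7; s7-a->s7; s7-b->s7; s7-c->s1; s8-a->s8; s8-b->s8; s8-c->s9; s9-a->s9; s9-b->s9; s9-c->s10; s10-a->s10; s10-b->s10; s10-c->s11; s11-a->s11; s11-b->s11; s11-c->s8

Build one automaton per condition and run them in lockstep. The first has 4 states tracking the count of `c`s modulo 4; the second has 6 states tracking whether the input so far still matches the prefix `bccb`. A product state is a pair (one from each), accepting exactly when both do.
          a    b    c  
>  s0     s1   s2   s3 
   s1     s1   s1   s3 
   s2     s1   s1   s4 
   s3     s3   s3   s5 
   s4     s3   s3   s6 
   s5     s5   s5   s7 
   s6     s5   s8   s7 
   s7     s7   s7   s1 
   s8     s8   s8   s9 
   s9     s9   s9  s10 
 * s10   s10  s10  s11 
   s11   s11  s11   s8 
(> = start, * = accepting)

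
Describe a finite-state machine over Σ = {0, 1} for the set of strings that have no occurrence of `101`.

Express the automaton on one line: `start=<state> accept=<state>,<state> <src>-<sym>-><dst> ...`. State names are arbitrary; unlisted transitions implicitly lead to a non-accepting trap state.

start=s0 accept=s0,s1,s2 s0-0->s0 s0-1->s1 s1-0->s2 s1-1->s1 s2-0->s0 s2-1->s3 s3-0->s3 s3-1->s3

This is the complement of 'contains `101`'. Use the same substring-matching states — s0 through s3 holding how much of `101` has just been matched — but flip the accepting set: everything except the trap s3 accepts.
4 states suffice.
        0   1  
>* s0   s0  s1 
 * s1   s2  s1 
 * s2   s0  s3 
   s3   s3  s3 
(> = start, * = accepting)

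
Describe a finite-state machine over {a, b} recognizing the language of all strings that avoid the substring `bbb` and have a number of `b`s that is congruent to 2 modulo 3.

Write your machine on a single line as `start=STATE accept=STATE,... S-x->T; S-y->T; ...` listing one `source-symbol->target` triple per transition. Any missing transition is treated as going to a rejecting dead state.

Handle the two conditions separately and then intersect. One (4 states) tracks partial matches of the forbidden pattern `bbb`; the other (3 states) tracks the count of `b`s modulo 3. Each combined state is a pair, one component from each; accept when both components accept.
A 12-state machine:
          a    b  
>  q0     q0   q1 
   q1     q2   q3 
   q2     q2   q4 
 * q3     q5   q6 
 * q4     q5   q7 
 * q5     q5   q8 
   q6     q6   q9 
   q7     q0   q9 
   q8     q0  q10 
   q9     q9  q11 
   q10    q2  q11 
   q11   q11   q6 
(> = start, * = accepting)

start=q0; accept=q3,q4,q5; q0-a->q0; q0-b->q1; q1-a->q2; q1-b->q3; q2-a->q2; q2-b->q4; q3-a->q5; q3-b->q6; q4-a->q5; q4-b->q7; q5-a->q5; q5-b->q8; q6-a->q6; q6-b->q9; q7-a->q0; q7-b->q9; q8-a->q0; q8-b->q10; q9-a->q9; q9-b->q11; q10-a->q2; q10-b->q11; q11-a->q11; q11-b->q6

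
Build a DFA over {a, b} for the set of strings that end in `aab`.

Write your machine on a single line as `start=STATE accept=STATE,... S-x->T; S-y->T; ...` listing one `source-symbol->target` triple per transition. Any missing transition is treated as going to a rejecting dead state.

Remember how much of `aab` the current input suffix matches. State s0 means no match yet; s1 means the last symbol is `a`; s2 means the last 2 symbols are `aa`; s3 means the last 3 symbols are `aab`. Only s3 accepts. On a mismatch, fall back to the longest proper suffix that is still a prefix of `aab`.
        a   b  
>  s0   s1  s0 
   s1   s2  s0 
   s2   s2  s3 
 * s3   s1  s0 
(> = start, * = accepting)

start=s0; accept=s3; s0-a->s1; s0-b->s0; s1-a->s2; s1-b->s0; s2-a->s2; s2-b->s3; s3-a->s1; s3-b->s0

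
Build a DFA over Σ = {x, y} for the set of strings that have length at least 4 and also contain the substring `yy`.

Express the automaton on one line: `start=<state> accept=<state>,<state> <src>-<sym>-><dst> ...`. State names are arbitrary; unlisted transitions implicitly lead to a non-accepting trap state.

start=S0 accept=S8 S0-x->S1 S0-y->S2 S1-x->S3 S1-y->S4 S2-x->S3 S2-y->S5 S3-x->S3 S3-y->S6 S4-x->S3 S4-y->S7 S5-x->S7 S5-y->S7 S6-x->S3 S6-y->S8 S7-x->S8 S7-y->S8 S8-x->S8 S8-y->S8

Build one automaton per condition and run them in lockstep. One (6 states) tracks the input length, saturating at 5; the other (3 states) tracks whether and how much of `yy` has been seen. Each combined state is a pair, one component from each; accept when both components accept. Minimizing collapses redundant product states.
A 9-state machine:
        x   y  
>  S0   S1  S2 
   S1   S3  S4 
   S2   S3  S5 
   S3   S3  S6 
   S4   S3  S7 
   S5   S7  S7 
   S6   S3  S8 
   S7   S8  S8 
 * S8   S8  S8 
(> = start, * = accepting)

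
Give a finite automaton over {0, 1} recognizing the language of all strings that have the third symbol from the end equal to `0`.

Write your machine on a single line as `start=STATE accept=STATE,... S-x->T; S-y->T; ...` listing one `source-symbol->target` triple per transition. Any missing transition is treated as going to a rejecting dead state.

start=q0; accept=q7,q8,q9,q10; q0-0->q1; q0-1->q2; q1-0->q3; q1-1->q4; q2-0->q5; q2-1->q6; q3-0->q7; q3-1->q8; q4-0->q9; q4-1->q10; q5-0->q11; q5-1->q12; q6-0->q13; q6-1->q14; q7-0->q7; q7-1->q8; q8-0->q9; q8-1->q10; q9-0->q11; q9-1->q12; q10-0->q13; q10-1->q14; q11-0->q7; q11-1->q8; q12-0->q9; q12-1->q10; q13-0->q11; q13-1->q12; q14-0->q13; q14-1->q14

Because acceptance depends on a position counted from the end, the machine has to buffer the most recent 3 symbols. Make each state the string of the last up-to-3 symbols read; on input `x` shift the window left and append `x`. Accept when the buffered window has length 3 and begins with `0`.
A 15-state machine:
          0    1  
>  q0     q1   q2 
   q1     q3   q4 
   q2     q5   q6 
   q3     q7   q8 
   q4     q9  q10 
   q5    q11  q12 
   q6    q13  q14 
 * q7     q7   q8 
 * q8     q9  q10 
 * q9    q11  q12 
 * q10   q13  q14 
   q11    q7   q8 
   q12    q9  q10 
   q13   q11  q12 
   q14   q13  q14 
(> = start, * = accepting)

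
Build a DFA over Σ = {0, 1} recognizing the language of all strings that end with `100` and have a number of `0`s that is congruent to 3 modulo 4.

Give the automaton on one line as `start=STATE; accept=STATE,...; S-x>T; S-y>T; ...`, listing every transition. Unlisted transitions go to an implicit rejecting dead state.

start=A; accept=G; A-0>B; A-1>A; B-0>C; B-1>D; C-0>E; C-1>C; D-0>F; D-1>D; E-0>A; E-1>E; F-0>G; F-1>C; G-0>A; G-1>E

Run two small machines in parallel and take their product. One (4 states) tracks how much of the suffix `100` has currently been matched; the other (4 states) tracks the count of `0`s modulo 4. Each combined state is a pair, one component from each; accept when both components accept. Equivalent product states are then merged.
       0  1 
>  A   B  A 
   B   C  D 
   C   E  C 
   D   F  D 
   E   A  E 
   F   G  C 
 * G   A  E 
(> = start, * = accepting)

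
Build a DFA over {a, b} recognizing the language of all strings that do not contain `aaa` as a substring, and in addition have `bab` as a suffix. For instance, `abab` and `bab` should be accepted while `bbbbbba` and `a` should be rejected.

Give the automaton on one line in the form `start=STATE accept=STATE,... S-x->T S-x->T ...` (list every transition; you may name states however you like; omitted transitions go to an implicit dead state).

start=S0 accept=S6 S0-a->S1 S0-b->S2 S1-a->S3 S1-b->S2 S2-a->S4 S2-b->S2 S3-a->S5 S3-b->S2 S4-a->S3 S4-b->S6 S5-a->S5 S5-b->S5 S6-a->S4 S6-b->S2

Handle the two conditions separately and then intersect. The first has 4 states tracking partial matches of the forbidden pattern `aaa`; the second has 4 states tracking how much of the suffix `bab` has currently been matched. A product state is a pair (one from each), accepting exactly when both do. Minimizing collapses redundant product states.
        a   b  
>  S0   S1  S2 
   S1   S3  S2 
   S2   S4  S2 
   S3   S5  S2 
   S4   S3  S6 
   S5   S5  S5 
 * S6   S4  S2 
(> = start, * = accepting)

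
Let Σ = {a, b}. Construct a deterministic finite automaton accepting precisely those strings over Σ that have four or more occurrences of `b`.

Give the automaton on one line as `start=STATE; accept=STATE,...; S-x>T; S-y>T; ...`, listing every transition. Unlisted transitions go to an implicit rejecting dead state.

start=s0; accept=s4,s5; s0-a>s0; s0-b>s1; s1-a>s1; s1-b>s2; s2-a>s2; s2-b>s3; s3-a>s3; s3-b>s4; s4-a>s4; s4-b>s5; s5-a>s5; s5-b>s5

Only the number of `b`s matters, and only up to 5. Make a chain s0 → s1 → s2 → s3 → s4 → s5 advanced by each `b` (with s5 absorbing); every other symbol self-loops. The accepting set is {s4, s5}.
6 states suffice.
        a   b  
>  s0   s0  s1 
   s1   s1  s2 
   s2   s2  s3 
   s3   s3  s4 
 * s4   s4  s5 
 * s5   s5  s5 
(> = start, * = accepting)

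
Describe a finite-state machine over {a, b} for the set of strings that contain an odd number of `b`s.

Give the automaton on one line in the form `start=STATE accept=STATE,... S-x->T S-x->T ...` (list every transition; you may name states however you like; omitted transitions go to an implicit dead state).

start=S0 accept=S1 S0-a->S0 S0-b->S1 S1-a->S1 S1-b->S0

The only thing that matters is how many `b`s have appeared, reduced mod 2. Use one state per residue: S0 for 0, …, S1 for 1. Reading `b` moves to the next residue; anything else stays put. S1 is accepting.
2 states suffice.
        a   b  
>  S0   S0  S1 
 * S1   S1  S0 
(> = start, * = accepting)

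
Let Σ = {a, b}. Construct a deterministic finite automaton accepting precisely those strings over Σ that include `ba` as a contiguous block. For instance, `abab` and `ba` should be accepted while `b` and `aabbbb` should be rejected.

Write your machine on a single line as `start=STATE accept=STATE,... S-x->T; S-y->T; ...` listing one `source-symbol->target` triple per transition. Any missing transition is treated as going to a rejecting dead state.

States s0..s1 record the length of the longest prefix of `ba` that matches the current input suffix. Reaching s2 means `ba` has been seen, and we stay there forever. Accept from s2.
With 3 states:
        a   b  
>  s0   s0  s1 
   s1   s2  s1 
 * s2   s2  s2 
(> = start, * = accepting)

start=s0; accept=s2; s0-a->s0; s0-b->s1; s1-a->s2; s1-b->s1; s2-a->s2; s2-b->s2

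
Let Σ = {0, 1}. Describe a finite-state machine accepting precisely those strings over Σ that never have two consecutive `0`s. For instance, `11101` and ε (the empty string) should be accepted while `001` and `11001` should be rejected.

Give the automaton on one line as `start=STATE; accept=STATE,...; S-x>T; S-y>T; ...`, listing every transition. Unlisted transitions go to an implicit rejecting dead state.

start=q0; accept=q0,q1; q0-0>q1; q0-1>q0; q1-0>q2; q1-1>q0; q2-0>q2; q2-1>q2

Track partial matches of the forbidden pattern `00`. State q2 is a dead state reached once `00` has occurred; every other state accepts. q0 means no part of `00` is currently matched.
With 3 states:
        0   1  
>* q0   q1  q0 
 * q1   q2  q0 
   q2   q2  q2 
(> = start, * = accepting)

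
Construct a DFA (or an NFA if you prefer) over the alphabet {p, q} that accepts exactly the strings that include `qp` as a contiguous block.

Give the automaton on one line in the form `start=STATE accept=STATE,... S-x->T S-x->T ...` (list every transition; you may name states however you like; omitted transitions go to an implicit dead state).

start=A accept=C A-p->A A-q->B B-p->C B-q->B C-p->C C-q->C

Track how much of `qp` has been matched so far: state A is no progress, C is the absorbing accept state reached once `qp` has occurred. Intermediate states record partial matches; on a mismatch, fall back to the longest reusable overlap.
A 3-state machine:
       p  q 
>  A   A  B 
   B   C  B 
 * C   C  C 
(> = start, * = accepting)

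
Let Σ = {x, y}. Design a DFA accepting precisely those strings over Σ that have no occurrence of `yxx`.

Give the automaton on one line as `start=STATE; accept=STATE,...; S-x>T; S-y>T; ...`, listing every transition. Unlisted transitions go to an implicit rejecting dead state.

Track partial matches of the forbidden pattern `yxx`. State s3 is a dead state reached once `yxx` has occurred; every other state accepts. s0 means no part of `yxx` is currently matched.
With 4 states:
        x   y  
>* s0   s0  s1 
 * s1   s2  s1 
 * s2   s3  s1 
   s3   s3  s3 
(> = start, * = accepting)

start=s0; accept=s0,s1,s2; s0-x>s0; s0-y>s1; s1-x>s2; s1-y>s1; s2-x>s3; s2-y>s1; s3-x>s3; s3-y>s3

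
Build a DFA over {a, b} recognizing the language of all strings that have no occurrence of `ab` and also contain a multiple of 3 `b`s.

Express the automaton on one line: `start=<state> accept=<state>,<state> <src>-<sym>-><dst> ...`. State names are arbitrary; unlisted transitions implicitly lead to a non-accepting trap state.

Run two small machines in parallel and take their product. One (3 states) tracks partial matches of the forbidden pattern `ab`; the other (3 states) tracks the count of `b`s modulo 3. Each combined state is a pair, one component from each; accept when both components accept. Minimizing collapses redundant product states.
A 5-state machine:
        a   b  
>* q0   q1  q2 
 * q1   q1  q3 
   q2   q3  q4 
   q3   q3  q3 
   q4   q3  q0 
(> = start, * = accepting)

start=q0 accept=q0,q1 q0-a->q1 q0-b->q2 q1-a->q1 q1-b->q3 q2-a->q3 q2-b->q4 q3-a->q3 q3-b->q3 q4-a->q3 q4-b->q0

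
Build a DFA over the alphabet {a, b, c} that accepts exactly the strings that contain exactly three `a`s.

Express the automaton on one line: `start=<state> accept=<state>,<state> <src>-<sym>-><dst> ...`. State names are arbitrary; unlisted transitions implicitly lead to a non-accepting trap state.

start=s0 accept=s3 s0-a->s1 s0-b->s0 s0-c->s0 s1-a->s2 s1-b->s1 s1-c->s1 s2-a->s3 s2-b->s2 s2-c->s2 s3-a->s4 s3-b->s3 s3-c->s3 s4-a->s4 s4-b->s4 s4-c->s4

Count `a`s, saturating at 4: states s0 through s3 mean 0 through 3 `a`s seen; s4 means more than 3. Each `a` increments (capped at s4); other symbols loop. Accept from {s3}.
With 5 states:
        a   b   c  
>  s0   s1  s0  s0 
   s1   s2  s1  s1 
   s2   s3  s2  s2 
 * s3   s4  s3  s3 
   s4   s4  s4  s4 
(> = start, * = accepting)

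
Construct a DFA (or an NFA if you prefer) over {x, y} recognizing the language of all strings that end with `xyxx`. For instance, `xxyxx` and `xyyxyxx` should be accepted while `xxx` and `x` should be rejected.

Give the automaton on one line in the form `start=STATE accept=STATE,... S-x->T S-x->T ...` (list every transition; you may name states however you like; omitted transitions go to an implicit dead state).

Remember how much of `xyxx` the current input suffix matches. State s0 means no match yet; s1 means the last symbol is `x`; s2 means the last 2 symbols are `xy`; s3 means the last 3 symbols are `xyx`; s4 means the last 4 symbols are `xyxx`. Only s4 accepts. On a mismatch, fall back to the longest proper suffix that is still a prefix of `xyxx`.
With 5 states:
        x   y  
>  s0   s1  s0 
   s1   s1  s2 
   s2   s3  s0 
   s3   s4  s2 
 * s4   s1  s2 
(> = start, * = accepting)

start=s0 accept=s4 s0-x->s1 s0-y->s0 s1-x->s1 s1-y->s2 s2-x->s3 s2-y->s0 s3-x->s4 s3-y->s2 s4-x->s1 s4-y->s2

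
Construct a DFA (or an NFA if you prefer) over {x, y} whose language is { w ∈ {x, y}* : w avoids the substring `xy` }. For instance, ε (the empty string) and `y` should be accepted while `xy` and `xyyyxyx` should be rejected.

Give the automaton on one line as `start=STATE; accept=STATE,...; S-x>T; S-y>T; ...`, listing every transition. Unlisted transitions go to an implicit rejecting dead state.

Track partial matches of the forbidden pattern `xy`. State s2 is a dead state reached once `xy` has occurred; every other state accepts. s0 means no part of `xy` is currently matched.
3 states suffice.
        x   y  
>* s0   s1  s0 
 * s1   s1  s2 
   s2   s2  s2 
(> = start, * = accepting)

start=s0; accept=s0,s1; s0-x>s1; s0-y>s0; s1-x>s1; s1-y>s2; s2-x>s2; s2-y>s2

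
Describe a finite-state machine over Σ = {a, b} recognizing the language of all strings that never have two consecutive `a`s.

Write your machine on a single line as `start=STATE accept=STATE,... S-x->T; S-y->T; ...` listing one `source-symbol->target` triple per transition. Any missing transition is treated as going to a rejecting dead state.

This is the complement of 'contains `aa`'. Use the same substring-matching states — s0 through s2 holding how much of `aa` has just been matched — but flip the accepting set: everything except the trap s2 accepts.
With 3 states:
        a   b  
>* s0   s1  s0 
 * s1   s2  s0 
   s2   s2  s2 
(> = start, * = accepting)

start=s0; accept=s0,s1; s0-a->s1; s0-b->s0; s1-a->s2; s1-b->s0; s2-a->s2; s2-b->s2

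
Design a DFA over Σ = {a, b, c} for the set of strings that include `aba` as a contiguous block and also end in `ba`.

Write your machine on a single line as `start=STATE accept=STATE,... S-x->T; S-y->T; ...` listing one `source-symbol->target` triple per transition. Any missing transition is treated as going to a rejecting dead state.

start=q0; accept=q5; q0-a->q1; q0-b->q2; q0-c->q0; q1-a->q1; q1-b->q3; q1-c->q0; q2-a->q4; q2-b->q2; q2-c->q0; q3-a->q5; q3-b->q2; q3-c->q0; q4-a->q1; q4-b->q3; q4-c->q0; q5-a->q6; q5-b->q7; q5-c->q6; q6-a->q6; q6-b->q7; q6-c->q6; q7-a->q5; q7-b->q7; q7-c->q6

Build one automaton per condition and run them in lockstep. The first has 4 states tracking whether and how much of `aba` has been seen; the second has 3 states tracking how much of the suffix `ba` has currently been matched. A product state is a pair (one from each), accepting exactly when both do.
An 8-state machine:
        a   b   c  
>  q0   q1  q2  q0 
   q1   q1  q3  q0 
   q2   q4  q2  q0 
   q3   q5  q2  q0 
   q4   q1  q3  q0 
 * q5   q6  q7  q6 
   q6   q6  q7  q6 
   q7   q5  q7  q6 
(> = start, * = accepting)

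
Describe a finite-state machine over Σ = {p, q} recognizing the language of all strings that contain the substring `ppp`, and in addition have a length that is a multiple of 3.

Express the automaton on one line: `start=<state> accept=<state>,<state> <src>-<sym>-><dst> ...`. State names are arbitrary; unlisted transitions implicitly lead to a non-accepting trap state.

Build one automaton per condition and run them in lockstep. The first has 4 states tracking whether and how much of `ppp` has been seen; the second has 3 states tracking the input length modulo 3. A product state is a pair (one from each), accepting exactly when both do.
          p    q  
>  S0     S1   S2 
   S1     S3   S4 
   S2     S5   S4 
   S3     S6   S0 
   S4     S7   S0 
   S5     S8   S0 
 * S6     S9   S9 
   S7    S10   S2 
   S8     S9   S2 
   S9    S11  S11 
   S10   S11   S4 
   S11    S6   S6 
(> = start, * = accepting)

start=S0 accept=S6 S0-p->S1 S0-q->S2 S1-p->S3 S1-q->S4 S2-p->S5 S2-q->S4 S3-p->S6 S3-q->S0 S4-p->S7 S4-q->S0 S5-p->S8 S5-q->S0 S6-p->S9 S6-q->S9 S7-p->S10 S7-q->S2 S8-p->S9 S8-q->S2 S9-p->S11 S9-q->S11 S10-p->S11 S10-q->S4 S11-p->S6 S11-q->S6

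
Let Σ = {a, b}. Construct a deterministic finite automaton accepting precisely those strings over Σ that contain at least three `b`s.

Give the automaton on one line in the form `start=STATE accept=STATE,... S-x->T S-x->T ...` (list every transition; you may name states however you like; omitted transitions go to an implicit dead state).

Count `b`s, saturating at 4: states s0 through s3 mean 0 through 3 `b`s seen; s4 means more than 3. Each `b` increments (capped at s4); other symbols loop. Accept from {s3, s4}.
5 states suffice.
        a   b  
>  s0   s0  s1 
   s1   s1  s2 
   s2   s2  s3 
 * s3   s3  s4 
 * s4   s4  s4 
(> = start, * = accepting)

start=s0 accept=s3,s4 s0-a->s0 s0-b->s1 s1-a->s1 s1-b->s2 s2-a->s2 s2-b->s3 s3-a->s3 s3-b->s4 s4-a->s4 s4-b->s4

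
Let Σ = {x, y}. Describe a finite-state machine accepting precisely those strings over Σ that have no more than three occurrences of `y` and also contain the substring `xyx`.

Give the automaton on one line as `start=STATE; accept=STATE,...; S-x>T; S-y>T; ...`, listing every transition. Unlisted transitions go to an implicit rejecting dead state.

Run two small machines in parallel and take their product. The first has 5 states tracking the count of `y`s, saturating at 4; the second has 4 states tracking whether and how much of `xyx` has been seen. A product state is a pair (one from each), accepting exactly when both do.
With 18 states:
          x    y  
>  s0     s1   s2 
   s1     s1   s3 
   s2     s4   s5 
   s3     s6   s5 
   s4     s4   s7 
   s5     s8   s9 
 * s6     s6  s10 
   s7    s10   s9 
   s8     s8  s11 
   s9    s12  s13 
 * s10   s10  s14 
   s11   s14  s13 
   s12   s12  s15 
   s13   s16  s13 
 * s14   s14  s17 
   s15   s17  s13 
   s16   s16  s15 
   s17   s17  s17 
(> = start, * = accepting)

start=s0; accept=s6,s10,s14; s0-x>s1; s0-y>s2; s1-x>s1; s1-y>s3; s2-x>s4; s2-y>s5; s3-x>s6; s3-y>s5; s4-x>s4; s4-y>s7; s5-x>s8; s5-y>s9; s6-x>s6; s6-y>s10; s7-x>s10; s7-y>s9; s8-x>s8; s8-y>s11; s9-x>s12; s9-y>s13; s10-x>s10; s10-y>s14; s11-x>s14; s11-y>s13; s12-x>s12; s12-y>s15; s13-x>s16; s13-y>s13; s14-x>s14; s14-y>s17; s15-x>s17; s15-y>s13; s16-x>s16; s16-y>s15; s17-x>s17; s17-y>s17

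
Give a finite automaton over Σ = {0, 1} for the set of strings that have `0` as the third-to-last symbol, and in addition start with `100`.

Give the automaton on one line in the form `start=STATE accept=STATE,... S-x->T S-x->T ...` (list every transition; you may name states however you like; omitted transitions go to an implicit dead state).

Build one automaton per condition and run them in lockstep. The first has 15 states tracking the last 3 symbols read; the second has 5 states tracking whether the input so far still matches the prefix `100`. A product state is a pair (one from each), accepting exactly when both do.
23 states suffice.
          0    1  
>  q0     q1   q2 
   q1     q3   q4 
   q2     q5   q6 
   q3     q7   q8 
   q4     q9  q10 
   q5    q11  q12 
   q6    q13  q14 
   q7     q7   q8 
   q8     q9  q10 
   q9    q15  q12 
   q10   q13  q14 
   q11   q16  q17 
   q12    q9  q10 
   q13   q15  q12 
   q14   q13  q14 
   q15    q7   q8 
 * q16   q16  q17 
 * q17   q18  q19 
 * q18   q11  q20 
 * q19   q21  q22 
   q20   q18  q19 
   q21   q11  q20 
   q22   q21  q22 
(> = start, * = accepting)

start=q0 accept=q16,q17,q18,q19 q0-0->q1 q0-1->q2 q1-0->q3 q1-1->q4 q2-0->q5 q2-1->q6 q3-0->q7 q3-1->q8 q4-0->q9 q4-1->q10 q5-0->q11 q5-1->q12 q6-0->q13 q6-1->q14 q7-0->q7 q7-1->q8 q8-0->q9 q8-1->q10 q9-0->q15 q9-1->q12 q10-0->q13 q10-1->q14 q11-0->q16 q11-1->q17 q12-0->q9 q12-1->q10 q13-0->q15 q13-1->q12 q14-0->q13 q14-1->q14 q15-0->q7 q15-1->q8 q16-0->q16 q16-1->q17 q17-0->q18 q17-1->q19 q18-0->q11 q18-1->q20 q19-0->q21 q19-1->q22 q20-0->q18 q20-1->q19 q21-0->q11 q21-1->q20 q22-0->q21 q22-1->q22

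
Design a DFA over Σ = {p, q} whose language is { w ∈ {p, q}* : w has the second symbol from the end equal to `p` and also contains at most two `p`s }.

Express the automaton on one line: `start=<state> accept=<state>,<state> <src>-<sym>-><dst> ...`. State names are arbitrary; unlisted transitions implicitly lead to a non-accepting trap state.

Run two small machines in parallel and take their product. One (7 states) tracks the last 2 symbols read; the other (4 states) tracks the count of `p`s, saturating at 3. Each combined state is a pair, one component from each; accept when both components accept.
A 15-state machine:
          p    q  
>  S0     S1   S2 
   S1     S3   S4 
   S2     S5   S6 
 * S3     S7   S8 
 * S4     S9  S10 
   S5     S3   S4 
   S6     S5   S6 
   S7     S7  S11 
 * S8    S12  S13 
   S9     S7   S8 
   S10    S9  S10 
   S11   S12  S14 
   S12    S7  S11 
   S13   S12  S13 
   S14   S12  S14 
(> = start, * = accepting)

start=S0 accept=S3,S4,S8 S0-p->S1 S0-q->S2 S1-p->S3 S1-q->S4 S2-p->S5 S2-q->S6 S3-p->S7 S3-q->S8 S4-p->S9 S4-q->S10 S5-p->S3 S5-q->S4 S6-p->S5 S6-q->S6 S7-p->S7 S7-q->S11 S8-p->S12 S8-q->S13 S9-p->S7 S9-q->S8 S10-p->S9 S10-q->S10 S11-p->S12 S11-q->S14 S12-p->S7 S12-q->S11 S13-p->S12 S13-q->S13 S14-p->S12 S14-q->S14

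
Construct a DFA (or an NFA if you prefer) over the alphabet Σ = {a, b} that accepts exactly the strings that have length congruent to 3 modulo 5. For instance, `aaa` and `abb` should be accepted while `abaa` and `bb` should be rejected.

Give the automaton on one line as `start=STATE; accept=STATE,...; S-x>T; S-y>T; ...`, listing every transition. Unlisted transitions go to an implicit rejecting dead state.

Count input length modulo 5: every symbol advances one step around the cycle S0 → S1 → S2 → S3 → S4 → S0. Accept at S3.
A 5-state machine:
        a   b  
>  S0   S1  S1 
   S1   S2  S2 
   S2   S3  S3 
 * S3   S4  S4 
   S4   S0  S0 
(> = start, * = accepting)

start=S0; accept=S3; S0-a>S1; S0-b>S1; S1-a>S2; S1-b>S2; S2-a>S3; S2-b>S3; S3-a>S4; S3-b>S4; S4-a>S0; S4-b>S0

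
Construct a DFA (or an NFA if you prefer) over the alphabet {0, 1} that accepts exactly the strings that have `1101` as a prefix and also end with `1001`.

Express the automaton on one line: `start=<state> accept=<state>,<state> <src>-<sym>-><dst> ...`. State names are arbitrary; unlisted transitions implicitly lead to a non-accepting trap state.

Build one automaton per condition and run them in lockstep. One (6 states) tracks whether the input so far still matches the prefix `1101`; the other (5 states) tracks how much of the suffix `1001` has currently been matched. Each combined state is a pair, one component from each; accept when both components accept.
A 14-state machine:
          0    1  
>  q0     q1   q2 
   q1     q1   q3 
   q2     q4   q5 
   q3     q4   q3 
   q4     q6   q3 
   q5     q7   q3 
   q6     q1   q8 
   q7     q6   q9 
   q8     q4   q3 
   q9    q10   q9 
   q10   q11   q9 
   q11   q12  q13 
   q12   q12   q9 
 * q13   q10   q9 
(> = start, * = accepting)

start=q0 accept=q13 q0-0->q1 q0-1->q2 q1-0->q1 q1-1->q3 q2-0->q4 q2-1->q5 q3-0->q4 q3-1->q3 q4-0->q6 q4-1->q3 q5-0->q7 q5-1->q3 q6-0->q1 q6-1->q8 q7-0->q6 q7-1->q9 q8-0->q4 q8-1->q3 q9-0->q10 q9-1->q9 q10-0->q11 q10-1->q9 q11-0->q12 q11-1->q13 q12-0->q12 q12-1->q9 q13-0->q10 q13-1->q9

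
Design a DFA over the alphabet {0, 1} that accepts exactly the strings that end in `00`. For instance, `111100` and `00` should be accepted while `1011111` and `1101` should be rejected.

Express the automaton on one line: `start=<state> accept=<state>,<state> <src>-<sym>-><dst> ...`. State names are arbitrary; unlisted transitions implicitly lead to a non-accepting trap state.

start=q0 accept=q2 q0-0->q1 q0-1->q0 q1-0->q2 q1-1->q0 q2-0->q2 q2-1->q0

Remember how much of `00` the current input suffix matches. State q0 means no match yet; q1 means the last symbol is `0`; q2 means the last 2 symbols are `00`. Only q2 accepts. On a mismatch, fall back to the longest proper suffix that is still a prefix of `00`.
3 states suffice.
        0   1  
>  q0   q1  q0 
   q1   q2  q0 
 * q2   q2  q0 
(> = start, * = accepting)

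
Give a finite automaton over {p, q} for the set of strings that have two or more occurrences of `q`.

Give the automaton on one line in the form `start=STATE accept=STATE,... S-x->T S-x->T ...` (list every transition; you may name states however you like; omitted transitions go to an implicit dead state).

start=s0 accept=s2,s3 s0-p->s0 s0-q->s1 s1-p->s1 s1-q->s2 s2-p->s2 s2-q->s3 s3-p->s3 s3-q->s3

Only the number of `q`s matters, and only up to 3. Make a chain s0 → s1 → s2 → s3 advanced by each `q` (with s3 absorbing); every other symbol self-loops. The accepting set is {s2, s3}.
With 4 states:
        p   q  
>  s0   s0  s1 
   s1   s1  s2 
 * s2   s2  s3 
 * s3   s3  s3 
(> = start, * = accepting)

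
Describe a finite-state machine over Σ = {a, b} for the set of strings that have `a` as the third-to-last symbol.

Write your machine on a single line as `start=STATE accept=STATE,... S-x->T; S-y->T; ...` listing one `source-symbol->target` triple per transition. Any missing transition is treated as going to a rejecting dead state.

start=s0; accept=s7,s8,s9,s10; s0-a->s1; s0-b->s2; s1-a->s3; s1-b->s4; s2-a->s5; s2-b->s6; s3-a->s7; s3-b->s8; s4-a->s9; s4-b->s10; s5-a->s11; s5-b->s12; s6-a->s13; s6-b->s14; s7-a->s7; s7-b->s8; s8-a->s9; s8-b->s10; s9-a->s11; s9-b->s12; s10-a->s13; s10-b->s14; s11-a->s7; s11-b->s8; s12-a->s9; s12-b->s10; s13-a->s11; s13-b->s12; s14-a->s13; s14-b->s14

Because acceptance depends on a position counted from the end, the machine has to buffer the most recent 3 symbols. Make each state the string of the last up-to-3 symbols read; on input `x` shift the window left and append `x`. Accept when the buffered window has length 3 and begins with `a`.
          a    b  
>  s0     s1   s2 
   s1     s3   s4 
   s2     s5   s6 
   s3     s7   s8 
   s4     s9  s10 
   s5    s11  s12 
   s6    s13  s14 
 * s7     s7   s8 
 * s8     s9  s10 
 * s9    s11  s12 
 * s10   s13  s14 
   s11    s7   s8 
   s12    s9  s10 
   s13   s11  s12 
   s14   s13  s14 
(> = start, * = accepting)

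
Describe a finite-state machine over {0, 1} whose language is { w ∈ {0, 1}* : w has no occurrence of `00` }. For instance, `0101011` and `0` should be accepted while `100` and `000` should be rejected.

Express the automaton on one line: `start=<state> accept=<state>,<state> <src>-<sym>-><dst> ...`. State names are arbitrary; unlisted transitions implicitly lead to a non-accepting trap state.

start=q0 accept=q0,q1 q0-0->q1 q0-1->q0 q1-0->q2 q1-1->q0 q2-0->q2 q2-1->q2

This is the complement of 'contains `00`'. Use the same substring-matching states — q0 through q2 holding how much of `00` has just been matched — but flip the accepting set: everything except the trap q2 accepts.
With 3 states:
        0   1  
>* q0   q1  q0 
 * q1   q2  q0 
   q2   q2  q2 
(> = start, * = accepting)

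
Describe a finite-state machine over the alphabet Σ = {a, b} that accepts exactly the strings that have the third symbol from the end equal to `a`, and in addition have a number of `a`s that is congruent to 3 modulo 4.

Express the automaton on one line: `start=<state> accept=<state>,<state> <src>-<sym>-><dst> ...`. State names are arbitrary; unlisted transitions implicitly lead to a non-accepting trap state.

start=s0 accept=s4,s7,s8,s11 s0-a->s1 s0-b->s0 s1-a->s2 s1-b->s3 s2-a->s4 s2-b->s5 s3-a->s6 s3-b->s3 s4-a->s0 s4-b->s7 s5-a->s8 s5-b->s9 s6-a->s10 s6-b->s5 s7-a->s0 s7-b->s11 s8-a->s0 s8-b->s12 s9-a->s13 s9-b->s9 s10-a->s0 s10-b->s7 s11-a->s0 s11-b->s14 s12-a->s0 s12-b->s11 s13-a->s0 s13-b->s12 s14-a->s0 s14-b->s14

Run two small machines in parallel and take their product. One (15 states) tracks the last 3 symbols read; the other (4 states) tracks the count of `a`s modulo 4. Each combined state is a pair, one component from each; accept when both components accept. After merging equivalent states the machine shrinks.
          a    b  
>  s0     s1   s0 
   s1     s2   s3 
   s2     s4   s5 
   s3     s6   s3 
 * s4     s0   s7 
   s5     s8   s9 
   s6    s10   s5 
 * s7     s0  s11 
 * s8     s0  s12 
   s9    s13   s9 
   s10    s0   s7 
 * s11    s0  s14 
   s12    s0  s11 
   s13    s0  s12 
   s14    s0  s14 
(> = start, * = accepting)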